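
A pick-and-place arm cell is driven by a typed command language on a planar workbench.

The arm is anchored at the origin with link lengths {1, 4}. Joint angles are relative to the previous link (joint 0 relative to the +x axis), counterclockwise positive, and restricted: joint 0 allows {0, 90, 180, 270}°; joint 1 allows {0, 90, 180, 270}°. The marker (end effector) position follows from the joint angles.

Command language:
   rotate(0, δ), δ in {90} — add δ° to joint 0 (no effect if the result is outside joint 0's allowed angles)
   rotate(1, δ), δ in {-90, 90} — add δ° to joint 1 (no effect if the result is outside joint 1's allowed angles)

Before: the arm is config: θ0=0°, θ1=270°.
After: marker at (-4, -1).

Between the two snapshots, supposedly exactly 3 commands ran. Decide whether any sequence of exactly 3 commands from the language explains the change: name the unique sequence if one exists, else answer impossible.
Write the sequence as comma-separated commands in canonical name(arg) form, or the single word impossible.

begin: config: θ0=0°, θ1=270°
t=1 rotate(0, 90) ⇒ config: θ0=90°, θ1=270°
t=2 rotate(0, 90) ⇒ config: θ0=180°, θ1=270°
t=3 rotate(0, 90) ⇒ config: θ0=270°, θ1=270°
no rival 3-sequence matches.

rotate(0, 90), rotate(0, 90), rotate(0, 90)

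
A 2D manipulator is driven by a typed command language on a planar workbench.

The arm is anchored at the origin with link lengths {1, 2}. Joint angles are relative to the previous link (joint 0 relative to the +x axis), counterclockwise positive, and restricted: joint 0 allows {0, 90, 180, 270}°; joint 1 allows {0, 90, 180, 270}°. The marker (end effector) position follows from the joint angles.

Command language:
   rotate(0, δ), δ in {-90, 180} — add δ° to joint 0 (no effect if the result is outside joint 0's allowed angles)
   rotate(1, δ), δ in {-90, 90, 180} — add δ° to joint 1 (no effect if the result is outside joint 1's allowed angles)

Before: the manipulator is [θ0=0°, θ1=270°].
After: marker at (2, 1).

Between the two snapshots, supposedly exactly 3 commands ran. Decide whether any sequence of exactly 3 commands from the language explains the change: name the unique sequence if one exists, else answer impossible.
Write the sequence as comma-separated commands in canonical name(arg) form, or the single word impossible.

rotate(0, -90), rotate(0, -90), rotate(0, -90)

t0: [θ0=0°, θ1=270°]
1. rotate(0, -90) → [θ0=270°, θ1=270°]
2. rotate(0, -90) → [θ0=180°, θ1=270°]
3. rotate(0, -90) → [θ0=90°, θ1=270°]
no rival 3-sequence matches.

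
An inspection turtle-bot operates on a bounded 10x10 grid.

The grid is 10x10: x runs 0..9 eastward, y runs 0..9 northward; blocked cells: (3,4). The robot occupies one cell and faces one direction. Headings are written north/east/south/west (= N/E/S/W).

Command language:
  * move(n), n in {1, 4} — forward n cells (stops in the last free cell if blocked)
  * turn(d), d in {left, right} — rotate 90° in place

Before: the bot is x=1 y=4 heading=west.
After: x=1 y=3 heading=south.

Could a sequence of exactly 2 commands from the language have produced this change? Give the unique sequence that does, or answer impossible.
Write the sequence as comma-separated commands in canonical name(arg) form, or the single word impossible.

turn(left), move(1)

key: running move(1) before turn(left) would end elsewhere — order is forced
from: x=1 y=4 heading=west
[1] after turn(left): x=1 y=4 heading=south
[2] after move(1): x=1 y=3 heading=south
no other 2-command option fits: unique.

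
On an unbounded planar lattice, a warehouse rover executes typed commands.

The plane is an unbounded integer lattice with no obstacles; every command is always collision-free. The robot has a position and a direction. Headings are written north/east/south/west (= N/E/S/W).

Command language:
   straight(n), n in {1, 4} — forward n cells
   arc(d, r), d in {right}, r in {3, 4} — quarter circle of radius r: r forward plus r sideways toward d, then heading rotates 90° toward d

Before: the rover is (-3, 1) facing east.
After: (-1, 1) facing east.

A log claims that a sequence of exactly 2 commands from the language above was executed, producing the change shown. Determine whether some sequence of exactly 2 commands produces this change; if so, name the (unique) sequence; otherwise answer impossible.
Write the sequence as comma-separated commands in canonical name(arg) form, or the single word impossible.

key: still facing E at the end — nothing in the sequence rotates
start: (-3, 1) facing east
step 1 (straight(1)): (-2, 1) facing east
step 2 (straight(1)): (-1, 1) facing east
no rival 2-sequence matches.

straight(1), straight(1)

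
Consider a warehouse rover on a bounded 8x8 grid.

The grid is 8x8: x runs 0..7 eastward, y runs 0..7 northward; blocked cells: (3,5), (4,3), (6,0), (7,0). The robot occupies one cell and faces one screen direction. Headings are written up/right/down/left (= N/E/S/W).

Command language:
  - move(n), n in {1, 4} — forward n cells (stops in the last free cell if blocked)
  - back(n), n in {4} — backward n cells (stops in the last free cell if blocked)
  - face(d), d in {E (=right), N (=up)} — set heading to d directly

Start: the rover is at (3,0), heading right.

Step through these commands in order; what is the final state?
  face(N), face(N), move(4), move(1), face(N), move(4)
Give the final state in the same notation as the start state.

at (3,4), heading up

start: at (3,0), heading right
1. face(N) → at (3,0), heading up
2. face(N) → at (3,0), heading up
3. move(4) → at (3,4), heading up
4. move(1) → at (3,4), heading up
5. face(N) → at (3,4), heading up
6. move(4) → at (3,4), heading up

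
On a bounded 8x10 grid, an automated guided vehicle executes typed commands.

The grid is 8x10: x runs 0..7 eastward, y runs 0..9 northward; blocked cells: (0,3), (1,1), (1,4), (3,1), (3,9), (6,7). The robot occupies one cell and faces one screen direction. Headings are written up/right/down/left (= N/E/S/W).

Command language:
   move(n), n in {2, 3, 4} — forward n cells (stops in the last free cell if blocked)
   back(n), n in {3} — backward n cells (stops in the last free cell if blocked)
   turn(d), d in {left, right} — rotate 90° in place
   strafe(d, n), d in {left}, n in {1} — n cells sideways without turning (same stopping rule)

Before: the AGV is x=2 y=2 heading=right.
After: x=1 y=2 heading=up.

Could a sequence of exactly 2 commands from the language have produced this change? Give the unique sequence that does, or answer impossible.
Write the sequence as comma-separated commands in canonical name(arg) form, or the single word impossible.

turn(left), strafe(left, 1)

key: position moved to (1,2) AND the heading swung to N — translation plus rotation needed
begin: x=2 y=2 heading=right
step 1 (turn(left)): x=2 y=2 heading=up
step 2 (strafe(left, 1)): x=1 y=2 heading=up
uniquely the one of 49 2-step routes that fits.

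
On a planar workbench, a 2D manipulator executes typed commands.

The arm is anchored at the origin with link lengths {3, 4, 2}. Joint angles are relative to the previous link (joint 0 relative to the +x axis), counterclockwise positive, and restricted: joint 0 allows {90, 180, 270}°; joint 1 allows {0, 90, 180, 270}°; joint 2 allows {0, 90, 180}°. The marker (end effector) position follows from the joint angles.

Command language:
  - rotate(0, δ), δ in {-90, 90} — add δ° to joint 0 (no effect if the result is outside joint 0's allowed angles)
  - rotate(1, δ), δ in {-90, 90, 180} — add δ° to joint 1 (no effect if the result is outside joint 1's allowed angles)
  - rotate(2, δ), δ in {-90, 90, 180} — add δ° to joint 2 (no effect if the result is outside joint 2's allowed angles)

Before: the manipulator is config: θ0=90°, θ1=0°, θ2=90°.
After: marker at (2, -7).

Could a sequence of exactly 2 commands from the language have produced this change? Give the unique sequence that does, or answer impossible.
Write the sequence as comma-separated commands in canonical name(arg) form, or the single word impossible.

rotate(0, 90), rotate(0, 90)

begin: config: θ0=90°, θ1=0°, θ2=90°
1. rotate(0, 90) → config: θ0=180°, θ1=0°, θ2=90°
2. rotate(0, 90) → config: θ0=270°, θ1=0°, θ2=90°
no rival 2-sequence matches.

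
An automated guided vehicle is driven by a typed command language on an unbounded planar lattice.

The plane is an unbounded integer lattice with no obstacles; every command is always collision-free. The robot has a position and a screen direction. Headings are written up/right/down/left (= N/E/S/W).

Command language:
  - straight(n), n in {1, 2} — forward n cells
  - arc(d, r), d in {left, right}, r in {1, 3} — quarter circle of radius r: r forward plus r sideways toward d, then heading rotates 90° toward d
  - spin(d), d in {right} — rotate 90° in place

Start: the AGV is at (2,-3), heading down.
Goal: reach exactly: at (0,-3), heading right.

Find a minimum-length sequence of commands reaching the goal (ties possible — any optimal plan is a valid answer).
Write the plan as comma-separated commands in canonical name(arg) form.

arc(right, 1), arc(right, 1), spin(right)

start: at (2,-3), heading down
1. arc(right, 1) → at (1,-4), heading left
2. arc(right, 1) → at (0,-3), heading up
3. spin(right) → at (0,-3), heading right
shorter routes all fall short; 3 is best.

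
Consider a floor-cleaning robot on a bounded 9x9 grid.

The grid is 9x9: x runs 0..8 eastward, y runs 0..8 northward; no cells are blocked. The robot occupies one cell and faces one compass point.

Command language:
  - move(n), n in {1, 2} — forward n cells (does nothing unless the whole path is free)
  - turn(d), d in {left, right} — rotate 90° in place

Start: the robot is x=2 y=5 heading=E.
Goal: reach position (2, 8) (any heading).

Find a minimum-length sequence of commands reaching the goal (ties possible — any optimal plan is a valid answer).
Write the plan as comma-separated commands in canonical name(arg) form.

turn(left), move(1), move(2)

t0: x=2 y=5 heading=E
step 1 (turn(left)): x=2 y=5 heading=N
step 2 (move(1)): x=2 y=6 heading=N
step 3 (move(2)): x=2 y=8 heading=N
minimal: 3 command(s), checked below 3.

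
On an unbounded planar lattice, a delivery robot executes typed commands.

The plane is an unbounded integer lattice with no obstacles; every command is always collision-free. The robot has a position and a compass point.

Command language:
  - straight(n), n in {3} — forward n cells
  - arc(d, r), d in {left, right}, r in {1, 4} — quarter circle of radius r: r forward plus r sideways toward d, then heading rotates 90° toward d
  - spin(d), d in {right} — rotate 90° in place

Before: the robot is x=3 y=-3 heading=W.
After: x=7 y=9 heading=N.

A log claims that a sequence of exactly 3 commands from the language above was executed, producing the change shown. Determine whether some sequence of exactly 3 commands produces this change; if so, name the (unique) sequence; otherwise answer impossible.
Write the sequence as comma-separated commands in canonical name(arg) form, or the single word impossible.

arc(right, 4), arc(right, 4), arc(left, 4)

key: cell and facing (now N) both changed — the 3 commands mix motion and turning
start: x=3 y=-3 heading=W
step 1 (arc(right, 4)): x=-1 y=1 heading=N
step 2 (arc(right, 4)): x=3 y=5 heading=E
step 3 (arc(left, 4)): x=7 y=9 heading=N
all 216 alternatives checked — unique.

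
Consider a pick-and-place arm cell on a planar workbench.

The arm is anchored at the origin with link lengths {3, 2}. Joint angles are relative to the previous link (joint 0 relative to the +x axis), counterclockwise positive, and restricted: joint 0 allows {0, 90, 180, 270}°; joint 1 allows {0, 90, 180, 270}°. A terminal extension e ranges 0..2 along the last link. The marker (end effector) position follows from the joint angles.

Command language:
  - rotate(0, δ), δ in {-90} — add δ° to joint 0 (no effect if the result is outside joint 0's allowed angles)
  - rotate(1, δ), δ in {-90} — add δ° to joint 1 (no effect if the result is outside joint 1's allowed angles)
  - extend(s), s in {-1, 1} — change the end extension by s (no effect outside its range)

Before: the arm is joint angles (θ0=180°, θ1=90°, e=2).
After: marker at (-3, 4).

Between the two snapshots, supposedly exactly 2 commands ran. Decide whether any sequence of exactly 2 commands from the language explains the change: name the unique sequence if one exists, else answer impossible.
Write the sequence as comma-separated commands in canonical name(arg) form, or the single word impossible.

from: joint angles (θ0=180°, θ1=90°, e=2)
step 1 (rotate(1, -90)): joint angles (θ0=180°, θ1=0°, e=2)
step 2 (rotate(1, -90)): joint angles (θ0=180°, θ1=270°, e=2)
no other 2-command option fits: unique.

rotate(1, -90), rotate(1, -90)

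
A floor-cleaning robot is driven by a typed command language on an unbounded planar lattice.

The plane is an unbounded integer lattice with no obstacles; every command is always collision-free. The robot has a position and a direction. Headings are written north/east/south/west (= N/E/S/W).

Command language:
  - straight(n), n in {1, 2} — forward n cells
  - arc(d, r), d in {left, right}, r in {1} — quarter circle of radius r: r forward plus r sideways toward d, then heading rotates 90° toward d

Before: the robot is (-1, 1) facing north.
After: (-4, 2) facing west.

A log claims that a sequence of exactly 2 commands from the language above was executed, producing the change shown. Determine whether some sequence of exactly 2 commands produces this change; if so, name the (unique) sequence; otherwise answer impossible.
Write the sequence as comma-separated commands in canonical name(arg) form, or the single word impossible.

key: order matters: swapping arc(left, 1) and straight(2) lands elsewhere
begin: (-1, 1) facing north
[1] after arc(left, 1): (-2, 2) facing west
[2] after straight(2): (-4, 2) facing west
uniquely the one of 16 2-step routes that fits.

arc(left, 1), straight(2)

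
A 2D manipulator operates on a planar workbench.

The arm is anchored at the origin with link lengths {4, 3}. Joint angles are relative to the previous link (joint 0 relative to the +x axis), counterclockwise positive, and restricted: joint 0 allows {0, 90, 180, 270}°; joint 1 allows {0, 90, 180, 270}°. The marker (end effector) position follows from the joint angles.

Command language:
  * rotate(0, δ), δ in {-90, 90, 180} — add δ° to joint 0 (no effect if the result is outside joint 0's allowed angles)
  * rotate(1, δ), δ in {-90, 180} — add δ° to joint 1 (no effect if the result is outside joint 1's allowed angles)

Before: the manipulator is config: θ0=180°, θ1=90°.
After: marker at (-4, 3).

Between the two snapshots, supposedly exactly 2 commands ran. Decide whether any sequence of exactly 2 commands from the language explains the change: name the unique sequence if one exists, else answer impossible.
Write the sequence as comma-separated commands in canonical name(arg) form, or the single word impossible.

from: config: θ0=180°, θ1=90°
1. rotate(1, -90) → config: θ0=180°, θ1=0°
2. rotate(1, -90) → config: θ0=180°, θ1=270°
no other 2-command option fits: unique.

rotate(1, -90), rotate(1, -90)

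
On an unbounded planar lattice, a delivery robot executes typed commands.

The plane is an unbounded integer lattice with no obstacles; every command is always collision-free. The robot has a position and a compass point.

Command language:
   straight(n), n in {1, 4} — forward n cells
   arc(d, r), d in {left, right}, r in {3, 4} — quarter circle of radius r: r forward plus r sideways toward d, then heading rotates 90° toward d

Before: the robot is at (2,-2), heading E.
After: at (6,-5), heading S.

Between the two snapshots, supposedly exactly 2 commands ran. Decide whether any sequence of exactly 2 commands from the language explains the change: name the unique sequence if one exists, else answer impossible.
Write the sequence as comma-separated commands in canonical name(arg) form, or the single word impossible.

key: cell and facing (now S) both changed — the 2 commands mix motion and turning
from: at (2,-2), heading E
[1] after straight(1): at (3,-2), heading E
[2] after arc(right, 3): at (6,-5), heading S
all 36 alternatives checked — unique.

straight(1), arc(right, 3)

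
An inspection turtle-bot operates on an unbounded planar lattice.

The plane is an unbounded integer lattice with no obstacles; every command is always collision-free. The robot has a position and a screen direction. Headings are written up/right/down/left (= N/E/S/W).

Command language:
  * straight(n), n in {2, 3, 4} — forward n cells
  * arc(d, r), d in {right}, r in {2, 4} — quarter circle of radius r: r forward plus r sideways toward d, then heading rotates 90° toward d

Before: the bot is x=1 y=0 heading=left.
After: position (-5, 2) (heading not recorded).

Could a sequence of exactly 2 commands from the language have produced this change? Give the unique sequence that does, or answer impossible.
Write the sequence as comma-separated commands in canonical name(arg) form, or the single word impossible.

straight(4), arc(right, 2)

key: order matters: swapping straight(4) and arc(right, 2) lands elsewhere
from: x=1 y=0 heading=left
1. straight(4) → x=-3 y=0 heading=left
2. arc(right, 2) → x=-5 y=2 heading=up
no rival 2-sequence matches.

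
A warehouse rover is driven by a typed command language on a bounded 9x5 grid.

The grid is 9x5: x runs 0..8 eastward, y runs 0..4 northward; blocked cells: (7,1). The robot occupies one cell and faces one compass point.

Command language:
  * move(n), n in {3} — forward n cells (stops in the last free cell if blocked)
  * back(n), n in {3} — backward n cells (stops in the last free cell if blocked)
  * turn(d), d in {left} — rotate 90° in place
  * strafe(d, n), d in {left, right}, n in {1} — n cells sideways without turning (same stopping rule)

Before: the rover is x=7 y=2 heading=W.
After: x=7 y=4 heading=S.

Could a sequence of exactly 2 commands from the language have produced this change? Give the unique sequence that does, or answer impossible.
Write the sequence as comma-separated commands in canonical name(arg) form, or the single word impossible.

turn(left), back(3)

key: back(3) runs into the grid edge before its full distance
begin: x=7 y=2 heading=W
t=1 turn(left) ⇒ x=7 y=2 heading=S
t=2 back(3) ⇒ x=7 y=4 heading=S
no other 2-command option fits: unique.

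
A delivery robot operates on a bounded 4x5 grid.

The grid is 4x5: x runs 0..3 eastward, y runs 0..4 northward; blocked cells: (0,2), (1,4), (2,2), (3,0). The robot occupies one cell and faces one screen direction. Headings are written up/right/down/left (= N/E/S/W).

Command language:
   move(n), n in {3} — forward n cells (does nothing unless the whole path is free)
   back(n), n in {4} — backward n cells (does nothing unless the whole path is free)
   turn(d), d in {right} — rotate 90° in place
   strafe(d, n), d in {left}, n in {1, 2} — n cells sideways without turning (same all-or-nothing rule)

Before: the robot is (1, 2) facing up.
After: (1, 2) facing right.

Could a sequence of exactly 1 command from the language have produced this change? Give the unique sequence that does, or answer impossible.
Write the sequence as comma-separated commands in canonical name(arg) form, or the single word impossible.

turn(right)

key: parked at (1,2) the whole time — nothing moves the robot
initial: (1, 2) facing up
step 1 (turn(right)): (1, 2) facing right
no rival 1-sequence matches.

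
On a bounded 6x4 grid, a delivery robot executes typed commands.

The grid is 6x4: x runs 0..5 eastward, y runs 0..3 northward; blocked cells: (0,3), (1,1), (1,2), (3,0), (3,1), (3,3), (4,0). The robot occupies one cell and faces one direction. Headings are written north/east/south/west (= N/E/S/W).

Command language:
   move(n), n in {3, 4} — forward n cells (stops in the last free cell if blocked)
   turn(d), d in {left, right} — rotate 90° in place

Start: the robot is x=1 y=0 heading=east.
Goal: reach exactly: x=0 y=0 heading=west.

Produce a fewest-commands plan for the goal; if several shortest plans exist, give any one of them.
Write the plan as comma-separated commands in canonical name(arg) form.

initial: x=1 y=0 heading=east
t=1 turn(left) ⇒ x=1 y=0 heading=north
t=2 turn(left) ⇒ x=1 y=0 heading=west
t=3 move(3) ⇒ x=0 y=0 heading=west
no 2-step plan works, so 3 is optimal.

turn(left), turn(left), move(3)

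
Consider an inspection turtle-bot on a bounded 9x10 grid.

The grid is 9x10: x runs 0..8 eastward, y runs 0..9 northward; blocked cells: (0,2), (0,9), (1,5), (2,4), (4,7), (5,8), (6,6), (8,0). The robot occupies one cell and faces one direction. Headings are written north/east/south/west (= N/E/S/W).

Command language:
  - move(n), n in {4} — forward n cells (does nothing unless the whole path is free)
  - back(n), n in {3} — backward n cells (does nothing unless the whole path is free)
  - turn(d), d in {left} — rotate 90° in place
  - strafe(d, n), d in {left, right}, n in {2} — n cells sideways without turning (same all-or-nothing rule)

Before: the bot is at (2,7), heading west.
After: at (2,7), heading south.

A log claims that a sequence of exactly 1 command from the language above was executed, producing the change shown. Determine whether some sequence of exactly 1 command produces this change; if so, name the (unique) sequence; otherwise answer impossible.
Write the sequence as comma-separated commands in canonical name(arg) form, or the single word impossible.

key: parked at (2,7) the whole time — nothing moves the robot
initial: at (2,7), heading west
1. turn(left) → at (2,7), heading south
all 5 alternatives checked — unique.

turn(left)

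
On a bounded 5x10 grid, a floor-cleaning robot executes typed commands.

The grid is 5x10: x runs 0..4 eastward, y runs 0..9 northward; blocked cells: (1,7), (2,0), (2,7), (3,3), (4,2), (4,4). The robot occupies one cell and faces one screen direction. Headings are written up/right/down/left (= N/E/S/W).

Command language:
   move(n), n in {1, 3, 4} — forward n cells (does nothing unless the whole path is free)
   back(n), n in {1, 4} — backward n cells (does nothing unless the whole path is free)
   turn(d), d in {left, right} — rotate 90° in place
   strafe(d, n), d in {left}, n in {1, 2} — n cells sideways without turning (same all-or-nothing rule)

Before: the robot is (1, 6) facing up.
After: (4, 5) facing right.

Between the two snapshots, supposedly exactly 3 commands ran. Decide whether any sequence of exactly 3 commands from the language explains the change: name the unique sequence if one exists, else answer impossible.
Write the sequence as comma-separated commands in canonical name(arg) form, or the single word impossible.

key: order matters: swapping back(1) and move(3) lands elsewhere
start: (1, 6) facing up
1. back(1) → (1, 5) facing up
2. turn(right) → (1, 5) facing right
3. move(3) → (4, 5) facing right
uniquely the one of 729 3-step routes that fits.

back(1), turn(right), move(3)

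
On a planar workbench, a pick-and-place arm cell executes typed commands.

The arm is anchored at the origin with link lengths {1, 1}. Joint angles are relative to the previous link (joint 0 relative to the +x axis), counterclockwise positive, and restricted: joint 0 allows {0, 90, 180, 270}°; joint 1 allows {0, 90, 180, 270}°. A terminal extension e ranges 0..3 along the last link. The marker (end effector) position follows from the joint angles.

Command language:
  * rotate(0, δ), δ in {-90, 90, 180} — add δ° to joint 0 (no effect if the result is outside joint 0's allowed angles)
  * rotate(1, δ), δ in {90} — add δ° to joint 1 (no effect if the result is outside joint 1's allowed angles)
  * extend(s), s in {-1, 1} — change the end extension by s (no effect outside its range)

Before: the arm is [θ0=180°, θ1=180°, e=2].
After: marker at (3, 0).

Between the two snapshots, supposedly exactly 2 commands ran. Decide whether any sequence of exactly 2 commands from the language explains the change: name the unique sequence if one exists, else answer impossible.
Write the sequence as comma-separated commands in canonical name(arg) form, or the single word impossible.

t0: [θ0=180°, θ1=180°, e=2]
[1] after extend(1): [θ0=180°, θ1=180°, e=3]
[2] after extend(1): [θ0=180°, θ1=180°, e=3]
uniquely the one of 36 2-step routes that fits.

extend(1), extend(1)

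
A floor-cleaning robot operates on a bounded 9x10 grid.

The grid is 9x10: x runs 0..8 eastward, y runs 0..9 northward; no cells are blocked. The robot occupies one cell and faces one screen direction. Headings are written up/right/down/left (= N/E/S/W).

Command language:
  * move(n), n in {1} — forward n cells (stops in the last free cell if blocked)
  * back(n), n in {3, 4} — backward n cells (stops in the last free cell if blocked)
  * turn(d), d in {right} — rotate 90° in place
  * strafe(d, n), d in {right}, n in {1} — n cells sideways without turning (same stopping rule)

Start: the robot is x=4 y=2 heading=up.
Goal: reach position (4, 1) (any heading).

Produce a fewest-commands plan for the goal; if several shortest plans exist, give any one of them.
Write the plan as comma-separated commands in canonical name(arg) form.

back(3), move(1)

initial: x=4 y=2 heading=up
1. back(3) → x=4 y=0 heading=up
2. move(1) → x=4 y=1 heading=up
nothing shorter than 2 reaches the goal.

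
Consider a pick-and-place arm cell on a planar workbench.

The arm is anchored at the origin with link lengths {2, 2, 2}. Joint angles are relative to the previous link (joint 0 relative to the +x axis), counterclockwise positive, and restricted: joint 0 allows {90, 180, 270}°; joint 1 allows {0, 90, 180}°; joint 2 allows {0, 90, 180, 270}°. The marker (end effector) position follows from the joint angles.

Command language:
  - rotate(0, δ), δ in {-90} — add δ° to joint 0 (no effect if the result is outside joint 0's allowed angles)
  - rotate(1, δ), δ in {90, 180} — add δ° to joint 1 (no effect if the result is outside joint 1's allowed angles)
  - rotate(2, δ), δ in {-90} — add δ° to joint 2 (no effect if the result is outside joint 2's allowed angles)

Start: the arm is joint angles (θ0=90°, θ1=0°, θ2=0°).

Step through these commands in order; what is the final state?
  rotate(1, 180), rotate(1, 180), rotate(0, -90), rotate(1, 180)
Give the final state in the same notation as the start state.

initial: joint angles (θ0=90°, θ1=0°, θ2=0°)
1. rotate(1, 180) → joint angles (θ0=90°, θ1=180°, θ2=0°)
2. rotate(1, 180) → joint angles (θ0=90°, θ1=0°, θ2=0°)
3. rotate(0, -90) → joint angles (θ0=90°, θ1=0°, θ2=0°)
4. rotate(1, 180) → joint angles (θ0=90°, θ1=180°, θ2=0°)

joint angles (θ0=90°, θ1=180°, θ2=0°)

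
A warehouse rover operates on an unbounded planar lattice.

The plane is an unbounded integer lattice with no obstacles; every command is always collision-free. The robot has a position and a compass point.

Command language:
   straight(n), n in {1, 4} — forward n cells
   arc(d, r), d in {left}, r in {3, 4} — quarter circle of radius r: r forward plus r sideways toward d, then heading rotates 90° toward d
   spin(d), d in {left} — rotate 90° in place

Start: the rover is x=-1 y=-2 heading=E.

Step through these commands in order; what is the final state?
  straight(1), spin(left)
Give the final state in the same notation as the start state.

x=0 y=-2 heading=N

begin: x=-1 y=-2 heading=E
t=1 straight(1) ⇒ x=0 y=-2 heading=E
t=2 spin(left) ⇒ x=0 y=-2 heading=N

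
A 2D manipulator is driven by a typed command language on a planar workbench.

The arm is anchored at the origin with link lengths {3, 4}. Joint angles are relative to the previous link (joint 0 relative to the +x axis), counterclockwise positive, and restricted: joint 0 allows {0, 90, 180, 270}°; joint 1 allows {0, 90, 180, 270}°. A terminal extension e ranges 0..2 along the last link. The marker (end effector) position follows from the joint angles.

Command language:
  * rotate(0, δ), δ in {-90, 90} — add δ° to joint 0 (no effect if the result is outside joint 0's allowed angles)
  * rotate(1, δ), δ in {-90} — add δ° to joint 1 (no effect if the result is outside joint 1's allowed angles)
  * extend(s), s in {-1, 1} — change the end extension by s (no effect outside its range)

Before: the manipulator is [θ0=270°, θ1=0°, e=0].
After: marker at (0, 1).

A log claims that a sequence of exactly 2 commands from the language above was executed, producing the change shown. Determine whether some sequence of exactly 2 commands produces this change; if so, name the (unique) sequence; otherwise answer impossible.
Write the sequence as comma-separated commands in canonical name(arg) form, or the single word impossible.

rotate(1, -90), rotate(1, -90)

from: [θ0=270°, θ1=0°, e=0]
1. rotate(1, -90) → [θ0=270°, θ1=270°, e=0]
2. rotate(1, -90) → [θ0=270°, θ1=180°, e=0]
no rival 2-sequence matches.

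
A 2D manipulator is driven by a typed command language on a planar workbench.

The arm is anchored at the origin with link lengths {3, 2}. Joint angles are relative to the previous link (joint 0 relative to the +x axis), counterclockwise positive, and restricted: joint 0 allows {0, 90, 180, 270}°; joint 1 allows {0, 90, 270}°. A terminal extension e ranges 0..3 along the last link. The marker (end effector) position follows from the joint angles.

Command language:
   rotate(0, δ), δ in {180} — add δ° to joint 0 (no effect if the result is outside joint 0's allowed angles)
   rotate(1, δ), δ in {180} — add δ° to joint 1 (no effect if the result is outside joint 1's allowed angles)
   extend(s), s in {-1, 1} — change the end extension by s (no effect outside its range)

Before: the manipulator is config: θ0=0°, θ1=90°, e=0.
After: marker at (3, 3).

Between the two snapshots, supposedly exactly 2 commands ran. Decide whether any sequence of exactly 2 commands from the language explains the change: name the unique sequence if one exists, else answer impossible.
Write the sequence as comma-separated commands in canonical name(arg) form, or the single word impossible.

key: order matters: swapping extend(-1) and extend(1) lands elsewhere
t0: config: θ0=0°, θ1=90°, e=0
1. extend(-1) → config: θ0=0°, θ1=90°, e=0
2. extend(1) → config: θ0=0°, θ1=90°, e=1
uniquely the one of 16 2-step routes that fits.

extend(-1), extend(1)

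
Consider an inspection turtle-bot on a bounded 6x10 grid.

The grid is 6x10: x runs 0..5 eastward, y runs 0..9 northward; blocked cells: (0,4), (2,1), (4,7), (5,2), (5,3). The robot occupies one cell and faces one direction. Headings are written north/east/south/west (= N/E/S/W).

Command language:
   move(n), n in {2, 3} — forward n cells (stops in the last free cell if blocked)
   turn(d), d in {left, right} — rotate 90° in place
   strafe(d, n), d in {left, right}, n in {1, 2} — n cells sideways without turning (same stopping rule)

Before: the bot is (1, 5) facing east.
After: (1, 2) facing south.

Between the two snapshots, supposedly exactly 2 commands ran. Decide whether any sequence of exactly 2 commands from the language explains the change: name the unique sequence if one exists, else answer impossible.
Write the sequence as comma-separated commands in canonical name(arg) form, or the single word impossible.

turn(right), move(3)

key: running move(3) before turn(right) would end elsewhere — order is forced
initial: (1, 5) facing east
t=1 turn(right) ⇒ (1, 5) facing south
t=2 move(3) ⇒ (1, 2) facing south
no rival 2-sequence matches.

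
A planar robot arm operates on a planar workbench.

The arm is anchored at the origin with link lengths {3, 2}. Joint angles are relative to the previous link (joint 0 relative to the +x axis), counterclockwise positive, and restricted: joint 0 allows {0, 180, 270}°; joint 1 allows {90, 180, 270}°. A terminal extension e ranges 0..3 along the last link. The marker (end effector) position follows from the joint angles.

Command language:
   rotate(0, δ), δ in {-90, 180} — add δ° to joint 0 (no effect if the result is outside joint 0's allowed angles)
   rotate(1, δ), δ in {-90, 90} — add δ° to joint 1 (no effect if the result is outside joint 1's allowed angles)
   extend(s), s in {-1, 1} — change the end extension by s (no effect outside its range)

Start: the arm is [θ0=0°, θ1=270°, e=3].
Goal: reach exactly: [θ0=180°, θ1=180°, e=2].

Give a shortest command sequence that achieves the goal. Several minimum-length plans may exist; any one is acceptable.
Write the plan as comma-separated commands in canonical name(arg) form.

rotate(1, -90), extend(-1), rotate(0, 180)

t0: [θ0=0°, θ1=270°, e=3]
[1] after rotate(1, -90): [θ0=0°, θ1=180°, e=3]
[2] after extend(-1): [θ0=0°, θ1=180°, e=2]
[3] after rotate(0, 180): [θ0=180°, θ1=180°, e=2]
shorter routes all fall short; 3 is best.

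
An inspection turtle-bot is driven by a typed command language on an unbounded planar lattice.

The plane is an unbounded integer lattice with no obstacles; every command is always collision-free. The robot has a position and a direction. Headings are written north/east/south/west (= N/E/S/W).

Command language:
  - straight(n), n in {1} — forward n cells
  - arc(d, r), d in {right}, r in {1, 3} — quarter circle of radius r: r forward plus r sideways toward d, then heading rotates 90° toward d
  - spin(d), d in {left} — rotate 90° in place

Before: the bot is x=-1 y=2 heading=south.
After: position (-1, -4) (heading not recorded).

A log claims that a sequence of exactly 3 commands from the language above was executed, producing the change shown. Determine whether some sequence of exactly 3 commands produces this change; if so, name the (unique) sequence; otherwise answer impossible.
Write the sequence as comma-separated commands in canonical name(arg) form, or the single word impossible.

key: order matters: swapping spin(left) and arc(right, 3) lands elsewhere
from: x=-1 y=2 heading=south
[1] after spin(left): x=-1 y=2 heading=east
[2] after arc(right, 3): x=2 y=-1 heading=south
[3] after arc(right, 3): x=-1 y=-4 heading=west
uniquely the one of 64 3-step routes that fits.

spin(left), arc(right, 3), arc(right, 3)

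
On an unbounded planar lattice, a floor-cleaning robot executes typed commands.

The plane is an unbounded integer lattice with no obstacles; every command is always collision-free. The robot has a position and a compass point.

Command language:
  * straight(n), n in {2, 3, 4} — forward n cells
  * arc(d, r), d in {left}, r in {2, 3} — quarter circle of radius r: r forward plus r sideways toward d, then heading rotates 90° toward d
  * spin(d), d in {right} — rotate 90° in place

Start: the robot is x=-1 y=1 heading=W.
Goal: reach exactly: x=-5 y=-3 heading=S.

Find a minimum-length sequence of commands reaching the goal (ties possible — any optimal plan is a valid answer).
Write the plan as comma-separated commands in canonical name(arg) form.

t0: x=-1 y=1 heading=W
1. straight(2) → x=-3 y=1 heading=W
2. arc(left, 2) → x=-5 y=-1 heading=S
3. straight(2) → x=-5 y=-3 heading=S
minimal: 3 command(s), checked below 3.

straight(2), arc(left, 2), straight(2)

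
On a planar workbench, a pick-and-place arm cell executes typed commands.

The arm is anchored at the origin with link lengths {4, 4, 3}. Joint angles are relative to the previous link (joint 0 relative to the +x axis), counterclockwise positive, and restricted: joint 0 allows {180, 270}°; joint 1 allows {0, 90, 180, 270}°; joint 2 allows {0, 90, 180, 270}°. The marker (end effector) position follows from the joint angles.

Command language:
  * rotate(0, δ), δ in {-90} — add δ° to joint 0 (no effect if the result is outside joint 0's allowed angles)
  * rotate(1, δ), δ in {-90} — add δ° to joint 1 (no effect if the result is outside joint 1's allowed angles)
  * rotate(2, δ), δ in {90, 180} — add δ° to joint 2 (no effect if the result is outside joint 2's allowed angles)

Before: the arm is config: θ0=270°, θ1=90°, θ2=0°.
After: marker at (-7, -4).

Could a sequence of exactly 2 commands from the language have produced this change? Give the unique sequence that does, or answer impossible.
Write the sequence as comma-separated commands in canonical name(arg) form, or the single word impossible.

begin: config: θ0=270°, θ1=90°, θ2=0°
1. rotate(1, -90) → config: θ0=270°, θ1=0°, θ2=0°
2. rotate(1, -90) → config: θ0=270°, θ1=270°, θ2=0°
all 16 alternatives checked — unique.

rotate(1, -90), rotate(1, -90)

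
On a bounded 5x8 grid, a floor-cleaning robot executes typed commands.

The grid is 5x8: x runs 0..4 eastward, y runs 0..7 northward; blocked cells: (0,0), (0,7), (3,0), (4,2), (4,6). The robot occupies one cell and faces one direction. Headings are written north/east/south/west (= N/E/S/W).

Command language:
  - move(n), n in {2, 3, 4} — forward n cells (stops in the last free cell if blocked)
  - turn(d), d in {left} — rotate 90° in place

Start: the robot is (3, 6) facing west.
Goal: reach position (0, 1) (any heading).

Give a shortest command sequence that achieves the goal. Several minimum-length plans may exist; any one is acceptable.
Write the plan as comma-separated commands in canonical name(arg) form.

move(4), turn(left), move(2), move(4)

from: (3, 6) facing west
step 1 (move(4)): (0, 6) facing west
step 2 (turn(left)): (0, 6) facing south
step 3 (move(2)): (0, 4) facing south
step 4 (move(4)): (0, 1) facing south
shorter routes all fall short; 4 is best.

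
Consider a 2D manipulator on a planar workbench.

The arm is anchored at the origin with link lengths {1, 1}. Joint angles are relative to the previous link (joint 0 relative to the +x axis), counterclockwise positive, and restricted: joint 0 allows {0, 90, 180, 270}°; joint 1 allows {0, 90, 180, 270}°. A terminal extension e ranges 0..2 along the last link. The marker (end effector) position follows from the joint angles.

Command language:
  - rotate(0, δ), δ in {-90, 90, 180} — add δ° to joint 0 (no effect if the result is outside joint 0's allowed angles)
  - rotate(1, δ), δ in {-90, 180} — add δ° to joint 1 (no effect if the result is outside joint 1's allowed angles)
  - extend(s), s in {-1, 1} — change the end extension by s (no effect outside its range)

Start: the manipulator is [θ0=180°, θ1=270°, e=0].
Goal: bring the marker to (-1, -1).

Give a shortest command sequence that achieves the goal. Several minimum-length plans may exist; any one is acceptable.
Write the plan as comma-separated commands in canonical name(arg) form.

t0: [θ0=180°, θ1=270°, e=0]
1. rotate(1, 180) → [θ0=180°, θ1=90°, e=0]
minimal: 1 command(s), checked below 1.

rotate(1, 180)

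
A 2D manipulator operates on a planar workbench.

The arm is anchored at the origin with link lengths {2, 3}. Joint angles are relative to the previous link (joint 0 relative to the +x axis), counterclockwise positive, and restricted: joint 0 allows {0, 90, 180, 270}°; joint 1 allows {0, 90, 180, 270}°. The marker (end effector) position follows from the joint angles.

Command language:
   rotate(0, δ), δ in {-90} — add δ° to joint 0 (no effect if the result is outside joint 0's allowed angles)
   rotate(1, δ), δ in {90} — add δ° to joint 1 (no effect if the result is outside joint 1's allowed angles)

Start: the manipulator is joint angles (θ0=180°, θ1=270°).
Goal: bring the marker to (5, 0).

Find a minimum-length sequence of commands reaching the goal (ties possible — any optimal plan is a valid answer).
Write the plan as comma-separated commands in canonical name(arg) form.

t0: joint angles (θ0=180°, θ1=270°)
t=1 rotate(0, -90) ⇒ joint angles (θ0=90°, θ1=270°)
t=2 rotate(0, -90) ⇒ joint angles (θ0=0°, θ1=270°)
t=3 rotate(1, 90) ⇒ joint angles (θ0=0°, θ1=0°)
shorter routes all fall short; 3 is best.

rotate(0, -90), rotate(0, -90), rotate(1, 90)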